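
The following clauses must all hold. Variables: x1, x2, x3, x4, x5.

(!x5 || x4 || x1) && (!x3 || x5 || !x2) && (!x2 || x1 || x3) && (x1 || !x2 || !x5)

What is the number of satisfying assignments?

20

Split on x1, then x2.
  x1=1, x2=1: x4 free; 3 ways for (x3,x5) × 2^1 = 6.
  x1=1, x2=0: x3, x4, x5 free → 2^3 = 8.
  x1=0, x2=1: a clause becomes empty — 0.
  x1=0, x2=0: x3 free; 3 ways for (x4,x5) × 2^1 = 6.
Total: 6 + 8 + 0 + 6 = 20.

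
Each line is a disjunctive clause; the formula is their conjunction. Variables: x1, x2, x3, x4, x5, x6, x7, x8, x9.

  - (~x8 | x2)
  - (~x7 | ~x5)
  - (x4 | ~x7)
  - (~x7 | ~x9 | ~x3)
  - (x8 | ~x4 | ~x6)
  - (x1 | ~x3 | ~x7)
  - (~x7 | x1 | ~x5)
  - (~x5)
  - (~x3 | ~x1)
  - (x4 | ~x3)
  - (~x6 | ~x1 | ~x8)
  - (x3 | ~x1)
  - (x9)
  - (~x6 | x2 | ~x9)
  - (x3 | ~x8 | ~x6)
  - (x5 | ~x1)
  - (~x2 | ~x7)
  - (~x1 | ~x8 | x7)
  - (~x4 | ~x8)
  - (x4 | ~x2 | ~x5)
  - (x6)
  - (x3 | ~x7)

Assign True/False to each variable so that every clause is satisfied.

x1=0  x2=1  x3=0  x4=0  x5=0  x6=1  x7=0  x8=0  x9=1

The clause (~x5) is unit: x5 must be False.
Unit propagation: (x9) forces x9 = True.
(~x1) is a unit clause, so x1 = False.
Unit propagation: (x6) forces x6 = True.
Unit propagation: (x2) forces x2 = True.
The clause (~x7) is unit: x7 must be False.
Try x3 = False.
  then x8 is forced to False.
  then x4 is forced to False.
Every clause has at least one true literal under this assignment.
Check each clause:
  1. (~x8 | x2) — ~x8 is true.
  2. (~x7 | ~x5) — ~x7 is true.
  3. (x4 | ~x7) — ~x7 is true.
  4. (~x9 | ~x3 | ~x7) — ~x7 is true.
  5. (~x4 | ~x6 | x8) — ~x4 is true.
  6. (x1 | ~x3 | ~x7) — ~x3 is true.
  7. (~x7 | x1 | ~x5) — ~x5 is true.
  8. (~x5) — ~x5 is true.
  9. (~x1 | ~x3) — ~x3 is true.
  10. (x4 | ~x3) — ~x3 is true.
  11. (~x8 | ~x1 | ~x6) — ~x8 is true.
  12. (~x1 | x3) — ~x1 is true.
  13. (x9) — x9 is true.
  14. (x2 | ~x6 | ~x9) — x2 is true.
  15. (x3 | ~x8 | ~x6) — ~x8 is true.
  16. (x5 | ~x1) — ~x1 is true.
  17. (~x2 | ~x7) — ~x7 is true.
  18. (x7 | ~x8 | ~x1) — ~x8 is true.
  19. (~x4 | ~x8) — ~x8 is true.
  20. (x4 | ~x2 | ~x5) — ~x5 is true.
  21. (x6) — x6 is true.
  22. (x3 | ~x7) — ~x7 is true.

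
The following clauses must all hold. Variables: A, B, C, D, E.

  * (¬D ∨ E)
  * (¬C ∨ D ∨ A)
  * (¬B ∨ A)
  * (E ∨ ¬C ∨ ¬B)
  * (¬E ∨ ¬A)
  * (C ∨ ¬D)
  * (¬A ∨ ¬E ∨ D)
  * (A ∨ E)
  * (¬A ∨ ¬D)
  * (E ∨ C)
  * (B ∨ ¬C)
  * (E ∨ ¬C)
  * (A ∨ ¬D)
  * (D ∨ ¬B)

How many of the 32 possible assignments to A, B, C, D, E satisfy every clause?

1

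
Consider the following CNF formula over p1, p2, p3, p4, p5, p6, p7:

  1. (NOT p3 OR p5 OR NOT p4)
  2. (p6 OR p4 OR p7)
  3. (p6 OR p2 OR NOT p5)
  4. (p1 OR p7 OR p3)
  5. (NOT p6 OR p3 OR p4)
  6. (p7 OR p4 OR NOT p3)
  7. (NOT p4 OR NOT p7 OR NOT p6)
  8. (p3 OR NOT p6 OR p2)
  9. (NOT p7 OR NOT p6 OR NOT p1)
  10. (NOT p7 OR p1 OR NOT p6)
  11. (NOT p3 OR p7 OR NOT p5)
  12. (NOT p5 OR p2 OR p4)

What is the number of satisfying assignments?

Split on p6, then p7.
  p6=T, p7=T: a clause becomes empty — 0.
  p6=T, p7=F: remaining (p1,p2,p3,p4,p5) ∈ {(T,T,F,T,F); (T,T,F,T,T)} — 2.
  p6=F, p7=T: p1 free; 10 ways for (p2,p3,p4,p5) × 2^1 = 20.
  p6=F, p7=F: remaining (p1,p2,p3,p4,p5) ∈ {(T,F,F,T,F); (T,T,F,T,F); (T,T,F,T,T)} — 3.
Total: 0 + 2 + 20 + 3 = 25.

25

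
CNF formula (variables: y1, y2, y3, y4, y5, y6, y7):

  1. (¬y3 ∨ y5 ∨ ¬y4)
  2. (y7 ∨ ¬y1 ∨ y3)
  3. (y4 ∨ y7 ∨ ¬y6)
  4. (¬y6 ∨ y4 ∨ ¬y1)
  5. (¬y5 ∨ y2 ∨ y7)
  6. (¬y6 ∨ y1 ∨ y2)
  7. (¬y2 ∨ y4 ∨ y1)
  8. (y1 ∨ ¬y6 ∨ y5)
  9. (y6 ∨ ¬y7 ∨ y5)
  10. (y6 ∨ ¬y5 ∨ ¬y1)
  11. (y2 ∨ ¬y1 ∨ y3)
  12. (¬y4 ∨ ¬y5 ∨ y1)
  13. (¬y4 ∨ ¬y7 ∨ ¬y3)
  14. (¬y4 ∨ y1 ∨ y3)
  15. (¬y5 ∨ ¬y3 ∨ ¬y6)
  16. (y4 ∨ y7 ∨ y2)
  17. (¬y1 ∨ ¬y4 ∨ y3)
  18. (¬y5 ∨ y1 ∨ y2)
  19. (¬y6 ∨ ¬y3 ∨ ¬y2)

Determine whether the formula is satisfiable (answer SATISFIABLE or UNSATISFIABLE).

SATISFIABLE

Branch on y1: take y1 = True.
Set y2 = True and propagate.
Set y3 = True and propagate.
  then y6 is forced to False.
  then y5 is forced to False.
  then y4 is forced to False.
  then y7 is forced to False.
So y1=True  y2=True  y3=True  y4=False  y5=False  y6=False  y7=False is a satisfying assignment.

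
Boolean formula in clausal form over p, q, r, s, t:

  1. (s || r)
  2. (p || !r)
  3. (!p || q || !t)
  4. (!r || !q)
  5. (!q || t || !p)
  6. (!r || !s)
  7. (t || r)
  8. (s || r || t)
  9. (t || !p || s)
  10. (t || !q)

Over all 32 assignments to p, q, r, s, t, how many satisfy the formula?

Satisfying assignments:
  p=F q=F r=F s=T t=T
  p=F q=T r=F s=T t=T
  p=T q=T r=F s=T t=T
Count: 3.

3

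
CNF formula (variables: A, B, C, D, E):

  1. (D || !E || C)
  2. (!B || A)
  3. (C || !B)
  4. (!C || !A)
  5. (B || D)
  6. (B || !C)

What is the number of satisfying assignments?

The models are:
  A=F B=F C=F D=T E=F
  A=F B=F C=F D=T E=T
  A=T B=F C=F D=T E=F
  A=T B=F C=F D=T E=T
That's 4 in total.

4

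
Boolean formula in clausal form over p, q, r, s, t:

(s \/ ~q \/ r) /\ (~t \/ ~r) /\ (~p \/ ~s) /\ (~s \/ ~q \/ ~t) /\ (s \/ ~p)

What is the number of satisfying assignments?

9

Split on s, then p.
  s=1, p=1: a clause becomes empty — 0.
  s=1, p=0: 5 of the 8 assignments to (q,r,t) work.
  s=0, p=1: a clause becomes empty — 0.
  s=0, p=0: remaining (q,r,t) ∈ {(0,0,0); (0,0,1); (0,1,0); (1,1,0)} — 4.
Total: 0 + 5 + 0 + 4 = 9.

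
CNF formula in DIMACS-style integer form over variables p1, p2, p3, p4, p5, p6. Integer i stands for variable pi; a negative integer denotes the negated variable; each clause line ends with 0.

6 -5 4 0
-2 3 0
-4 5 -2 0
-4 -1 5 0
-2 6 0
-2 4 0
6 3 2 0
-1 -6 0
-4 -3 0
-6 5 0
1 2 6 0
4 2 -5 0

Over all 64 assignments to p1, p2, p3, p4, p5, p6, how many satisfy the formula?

The models are:
  p1=0 p2=0 p3=0 p4=1 p5=1 p6=1
  p1=1 p2=0 p3=1 p4=0 p5=0 p6=0
Count: 2.

2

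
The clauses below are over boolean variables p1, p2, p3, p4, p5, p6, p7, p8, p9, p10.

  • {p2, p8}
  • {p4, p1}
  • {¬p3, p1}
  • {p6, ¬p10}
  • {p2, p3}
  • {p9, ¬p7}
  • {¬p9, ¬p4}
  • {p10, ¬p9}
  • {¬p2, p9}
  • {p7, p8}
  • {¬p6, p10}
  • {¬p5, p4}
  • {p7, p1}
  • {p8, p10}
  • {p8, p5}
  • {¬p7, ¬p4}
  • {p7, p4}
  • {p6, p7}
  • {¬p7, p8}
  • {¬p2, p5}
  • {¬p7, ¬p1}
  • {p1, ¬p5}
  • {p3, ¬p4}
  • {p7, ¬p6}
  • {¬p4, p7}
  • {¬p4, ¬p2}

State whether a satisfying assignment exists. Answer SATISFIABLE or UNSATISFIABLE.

UNSATISFIABLE

p7 = True:
  propagation gives p9=True, p4=False, p1=True; an empty clause results — contradiction.
p7 = False:
  propagation gives p8=True, p1=True, p4=True; an empty clause results — contradiction.
Every branch closes, so no satisfying assignment exists.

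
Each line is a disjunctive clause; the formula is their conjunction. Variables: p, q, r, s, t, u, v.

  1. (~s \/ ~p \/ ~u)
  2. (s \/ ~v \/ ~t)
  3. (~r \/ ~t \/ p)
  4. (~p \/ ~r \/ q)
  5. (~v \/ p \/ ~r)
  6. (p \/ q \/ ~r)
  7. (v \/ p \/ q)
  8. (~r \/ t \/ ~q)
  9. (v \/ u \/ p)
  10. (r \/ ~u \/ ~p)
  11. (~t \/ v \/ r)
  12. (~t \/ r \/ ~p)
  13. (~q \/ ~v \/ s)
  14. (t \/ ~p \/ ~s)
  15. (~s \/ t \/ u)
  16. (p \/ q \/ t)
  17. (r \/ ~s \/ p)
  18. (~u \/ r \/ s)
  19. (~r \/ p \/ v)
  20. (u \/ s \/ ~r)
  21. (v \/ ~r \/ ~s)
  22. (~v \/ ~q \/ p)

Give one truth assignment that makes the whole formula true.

p=1, q=1, r=1, s=1, t=1, u=0, v=1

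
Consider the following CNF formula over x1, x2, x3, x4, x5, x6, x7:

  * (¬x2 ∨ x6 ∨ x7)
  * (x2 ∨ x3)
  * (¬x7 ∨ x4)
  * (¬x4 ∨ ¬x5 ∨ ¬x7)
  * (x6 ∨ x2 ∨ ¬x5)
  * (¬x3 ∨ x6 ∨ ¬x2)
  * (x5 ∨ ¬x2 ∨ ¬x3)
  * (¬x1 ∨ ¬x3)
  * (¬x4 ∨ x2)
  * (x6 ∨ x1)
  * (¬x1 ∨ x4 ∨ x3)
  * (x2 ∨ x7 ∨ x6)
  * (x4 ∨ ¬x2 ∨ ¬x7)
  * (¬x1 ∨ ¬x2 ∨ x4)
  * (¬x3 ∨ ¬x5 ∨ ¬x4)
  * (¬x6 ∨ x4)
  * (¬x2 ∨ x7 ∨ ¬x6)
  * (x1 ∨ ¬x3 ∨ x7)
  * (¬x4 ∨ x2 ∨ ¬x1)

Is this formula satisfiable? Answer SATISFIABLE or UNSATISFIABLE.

Branch on x1: take x1 = True.
  then x3 is forced to False.
  then x2 is forced to True.
  then x4 is forced to True.
For the remaining variables, x5 = False, x6 = False, x7 = True works.
So x1=T  x2=T  x3=F  x4=T  x5=F  x6=F  x7=T is a satisfying assignment.

SATISFIABLE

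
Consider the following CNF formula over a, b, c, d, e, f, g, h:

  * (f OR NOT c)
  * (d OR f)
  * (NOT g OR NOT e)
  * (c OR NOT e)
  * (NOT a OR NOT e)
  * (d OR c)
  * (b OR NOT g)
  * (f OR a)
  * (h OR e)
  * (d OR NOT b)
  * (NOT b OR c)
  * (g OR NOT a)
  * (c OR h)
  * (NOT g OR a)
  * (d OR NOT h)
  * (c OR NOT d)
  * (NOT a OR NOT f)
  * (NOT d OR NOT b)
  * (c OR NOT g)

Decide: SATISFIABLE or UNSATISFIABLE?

Branch on a: take a = False.
  then f is forced to True.
  then g is forced to False.
Set b = False and propagate.
Branch on c: take c = True.
The remaining clauses are satisfied by d = True, e = True, h = True.
So a=F  b=F  c=T  d=T  e=T  f=T  g=F  h=T is a satisfying assignment.

SATISFIABLE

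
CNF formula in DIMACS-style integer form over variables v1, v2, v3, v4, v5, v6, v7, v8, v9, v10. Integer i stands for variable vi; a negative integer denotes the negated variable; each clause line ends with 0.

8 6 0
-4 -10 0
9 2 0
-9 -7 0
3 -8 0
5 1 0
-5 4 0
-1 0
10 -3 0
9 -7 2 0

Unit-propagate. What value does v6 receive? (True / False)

True

(!v1) stands alone — v1 = False.
(v5 || v1): since v1 = False, the clause reduces to (v5). v5 = True.
In (!v5 || v4), !v5 is now false; v4 must hold, so v4 = True.
In (!v4 || !v10), !v4 is now false; !v10 must hold, so v10 = False.
In (!v3 || v10), v10 is now false; !v3 must hold, so v3 = False.
(v3 || !v8) with v3 = False leaves only !v8, so v8 = False.
From (v6 || v8) and v8 = False: v6 = True.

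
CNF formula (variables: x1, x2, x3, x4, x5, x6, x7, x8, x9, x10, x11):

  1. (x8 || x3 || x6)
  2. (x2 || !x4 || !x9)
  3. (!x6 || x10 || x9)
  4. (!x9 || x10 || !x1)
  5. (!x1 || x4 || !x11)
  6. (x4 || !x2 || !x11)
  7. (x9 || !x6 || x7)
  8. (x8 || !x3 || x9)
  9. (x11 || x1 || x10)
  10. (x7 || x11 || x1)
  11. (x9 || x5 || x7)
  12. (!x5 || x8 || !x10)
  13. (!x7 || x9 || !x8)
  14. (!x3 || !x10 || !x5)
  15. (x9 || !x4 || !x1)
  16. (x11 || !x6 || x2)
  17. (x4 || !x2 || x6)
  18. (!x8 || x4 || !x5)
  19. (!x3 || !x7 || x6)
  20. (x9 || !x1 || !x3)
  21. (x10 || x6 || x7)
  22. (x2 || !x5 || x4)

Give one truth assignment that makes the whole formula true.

x1=F  x2=T  x3=F  x4=T  x5=F  x6=T  x7=F  x8=F  x9=T  x10=F  x11=T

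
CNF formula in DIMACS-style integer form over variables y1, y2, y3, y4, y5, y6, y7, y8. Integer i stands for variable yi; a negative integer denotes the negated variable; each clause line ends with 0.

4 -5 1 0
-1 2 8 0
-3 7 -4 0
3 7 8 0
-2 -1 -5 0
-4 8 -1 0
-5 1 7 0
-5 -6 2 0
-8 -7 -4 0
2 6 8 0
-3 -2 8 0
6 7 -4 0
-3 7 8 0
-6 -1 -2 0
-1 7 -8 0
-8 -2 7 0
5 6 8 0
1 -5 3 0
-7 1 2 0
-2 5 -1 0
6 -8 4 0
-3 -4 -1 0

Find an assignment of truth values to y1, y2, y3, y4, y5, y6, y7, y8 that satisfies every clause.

Branch on y1: take y1 = False.
Try y2 = True.
Set y3 = True and propagate.
  then y8 is forced to True.
  then y7 is forced to True.
  then y4 is forced to False.
  then y5 is forced to False.
  then y6 is forced to True.

y1=0, y2=1, y3=1, y4=0, y5=0, y6=1, y7=1, y8=1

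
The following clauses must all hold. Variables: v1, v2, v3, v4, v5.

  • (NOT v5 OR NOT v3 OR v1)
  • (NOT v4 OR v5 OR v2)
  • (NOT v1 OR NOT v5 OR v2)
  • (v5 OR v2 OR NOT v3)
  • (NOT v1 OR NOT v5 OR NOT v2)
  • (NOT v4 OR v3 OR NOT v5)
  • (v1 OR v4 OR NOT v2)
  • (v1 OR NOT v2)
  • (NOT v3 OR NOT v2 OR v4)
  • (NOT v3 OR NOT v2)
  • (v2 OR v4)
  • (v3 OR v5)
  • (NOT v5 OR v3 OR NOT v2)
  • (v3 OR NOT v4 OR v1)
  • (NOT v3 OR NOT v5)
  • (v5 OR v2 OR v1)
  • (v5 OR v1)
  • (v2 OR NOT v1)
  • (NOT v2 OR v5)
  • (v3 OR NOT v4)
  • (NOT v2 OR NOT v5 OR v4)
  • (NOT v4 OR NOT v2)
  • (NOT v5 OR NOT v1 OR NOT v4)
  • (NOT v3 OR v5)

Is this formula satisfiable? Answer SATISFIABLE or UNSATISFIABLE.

UNSATISFIABLE

v2 = True:
  propagation gives v1=True, v5=False; an empty clause results — contradiction.
v2 = False:
  propagation gives v4=True, v5=True, v1=False, v3=False; an empty clause results — contradiction.
Every branch closes, so no satisfying assignment exists.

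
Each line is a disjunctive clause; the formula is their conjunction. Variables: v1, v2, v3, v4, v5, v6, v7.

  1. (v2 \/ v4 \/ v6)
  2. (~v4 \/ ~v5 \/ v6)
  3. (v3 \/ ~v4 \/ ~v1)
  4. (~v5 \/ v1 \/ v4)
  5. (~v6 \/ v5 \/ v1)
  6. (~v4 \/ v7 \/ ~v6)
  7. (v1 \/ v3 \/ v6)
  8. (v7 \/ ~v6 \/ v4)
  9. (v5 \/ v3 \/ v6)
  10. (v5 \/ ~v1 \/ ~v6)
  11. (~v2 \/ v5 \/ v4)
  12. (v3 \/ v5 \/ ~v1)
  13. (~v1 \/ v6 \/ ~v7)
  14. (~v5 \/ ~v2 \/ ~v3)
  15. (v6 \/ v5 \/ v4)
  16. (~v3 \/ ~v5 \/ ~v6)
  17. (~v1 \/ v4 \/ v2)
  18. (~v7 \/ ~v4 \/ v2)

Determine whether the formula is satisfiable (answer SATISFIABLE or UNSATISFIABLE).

Set v1 = False and propagate.
For the remaining variables, v2 = True, v3 = True, v4 = True, v5 = False, v6 = False, v7 = False works.
So v1=F  v2=T  v3=T  v4=T  v5=F  v6=F  v7=F is a satisfying assignment.

SATISFIABLE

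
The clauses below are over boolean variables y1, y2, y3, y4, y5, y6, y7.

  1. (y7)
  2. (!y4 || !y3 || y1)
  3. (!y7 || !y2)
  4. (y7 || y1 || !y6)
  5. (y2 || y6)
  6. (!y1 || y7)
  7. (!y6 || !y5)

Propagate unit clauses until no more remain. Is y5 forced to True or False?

(y7) stands alone — y7 = True.
(!y2 || !y7): since y7 = True, the clause reduces to (!y2). y2 = False.
(y6 || y2) with y2 = False leaves only y6, so y6 = True.
In (!y5 || !y6), !y6 is now false; !y5 must hold, so y5 = False.

False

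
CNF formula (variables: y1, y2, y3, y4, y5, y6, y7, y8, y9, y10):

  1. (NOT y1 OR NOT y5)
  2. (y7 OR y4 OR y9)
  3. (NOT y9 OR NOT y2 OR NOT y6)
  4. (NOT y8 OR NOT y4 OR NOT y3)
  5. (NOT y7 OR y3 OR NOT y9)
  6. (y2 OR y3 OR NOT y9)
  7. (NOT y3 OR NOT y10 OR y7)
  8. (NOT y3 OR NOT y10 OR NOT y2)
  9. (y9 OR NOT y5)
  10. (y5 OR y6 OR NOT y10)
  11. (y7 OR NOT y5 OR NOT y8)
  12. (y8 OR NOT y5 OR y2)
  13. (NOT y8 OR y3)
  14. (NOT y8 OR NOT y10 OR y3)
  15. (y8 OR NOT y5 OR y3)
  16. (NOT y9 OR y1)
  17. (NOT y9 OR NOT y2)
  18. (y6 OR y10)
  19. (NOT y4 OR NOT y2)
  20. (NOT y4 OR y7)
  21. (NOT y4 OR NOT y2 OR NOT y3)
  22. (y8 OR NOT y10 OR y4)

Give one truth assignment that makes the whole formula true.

y1 = True, y2 = False, y3 = True, y4 = False, y5 = False, y6 = True, y7 = True, y8 = False, y9 = True, y10 = False

Try y1 = True.
  then y5 is forced to False.
Set y2 = False and propagate.
Branch on y3: take y3 = True.
The remaining clauses are satisfied by y4 = False, y6 = True, y7 = True, y8 = False, y9 = True, y10 = False.
Every clause has at least one true literal under this assignment.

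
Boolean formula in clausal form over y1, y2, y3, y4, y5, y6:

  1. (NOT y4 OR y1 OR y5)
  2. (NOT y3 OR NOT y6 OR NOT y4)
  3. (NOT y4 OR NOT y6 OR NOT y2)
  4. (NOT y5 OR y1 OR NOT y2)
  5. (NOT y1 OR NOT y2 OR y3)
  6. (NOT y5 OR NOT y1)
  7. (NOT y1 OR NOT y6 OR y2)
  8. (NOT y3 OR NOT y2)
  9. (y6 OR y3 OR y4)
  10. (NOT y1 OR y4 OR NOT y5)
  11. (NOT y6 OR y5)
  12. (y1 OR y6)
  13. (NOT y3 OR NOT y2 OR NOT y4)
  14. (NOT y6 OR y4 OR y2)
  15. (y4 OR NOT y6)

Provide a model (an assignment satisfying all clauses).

y1=True, y2=False, y3=True, y4=False, y5=False, y6=False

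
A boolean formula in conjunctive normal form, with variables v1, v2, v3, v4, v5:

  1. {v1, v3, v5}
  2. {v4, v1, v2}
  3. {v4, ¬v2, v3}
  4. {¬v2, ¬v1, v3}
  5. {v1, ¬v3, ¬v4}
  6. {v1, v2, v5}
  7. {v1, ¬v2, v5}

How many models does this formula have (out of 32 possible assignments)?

15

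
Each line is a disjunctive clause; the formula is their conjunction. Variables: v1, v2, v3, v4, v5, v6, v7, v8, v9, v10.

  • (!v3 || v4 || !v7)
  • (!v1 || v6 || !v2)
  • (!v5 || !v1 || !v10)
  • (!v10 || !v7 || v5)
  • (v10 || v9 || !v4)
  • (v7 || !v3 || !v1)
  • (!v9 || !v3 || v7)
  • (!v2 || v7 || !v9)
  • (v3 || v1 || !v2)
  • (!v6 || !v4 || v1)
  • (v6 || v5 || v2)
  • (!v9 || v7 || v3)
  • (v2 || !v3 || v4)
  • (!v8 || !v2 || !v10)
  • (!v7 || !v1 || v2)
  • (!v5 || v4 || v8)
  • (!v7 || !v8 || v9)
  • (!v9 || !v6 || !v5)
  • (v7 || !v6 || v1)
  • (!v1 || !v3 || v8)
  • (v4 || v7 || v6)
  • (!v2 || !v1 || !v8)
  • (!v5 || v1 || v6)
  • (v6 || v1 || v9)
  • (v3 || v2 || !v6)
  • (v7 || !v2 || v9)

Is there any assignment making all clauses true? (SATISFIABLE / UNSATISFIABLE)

SATISFIABLE

Try v1 = True.
Set v2 = True and propagate.
  then v6 is forced to True.
  then v8 is forced to False.
  then v3 is forced to False.
The remaining clauses are satisfied by v4 = True, v5 = False, v7 = True, v9 = True, v10 = False.
So v1=T, v2=T, v3=F, v4=T, v5=F, v6=T, v7=T, v8=F, v9=T, v10=F is a satisfying assignment.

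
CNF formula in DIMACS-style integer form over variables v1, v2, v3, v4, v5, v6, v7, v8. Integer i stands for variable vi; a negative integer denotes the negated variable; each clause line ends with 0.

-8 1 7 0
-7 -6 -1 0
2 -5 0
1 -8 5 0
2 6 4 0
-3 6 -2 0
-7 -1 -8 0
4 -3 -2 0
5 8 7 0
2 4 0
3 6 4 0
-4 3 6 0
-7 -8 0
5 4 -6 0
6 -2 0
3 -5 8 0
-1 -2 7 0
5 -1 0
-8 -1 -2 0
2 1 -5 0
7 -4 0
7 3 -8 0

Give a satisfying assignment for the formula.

Try v1 = False.
Try v2 = True.
  then v6 is forced to True.
Set v3 = False and propagate.
The remaining clauses are satisfied by v4 = True, v5 = False, v7 = True, v8 = False.
Every clause has at least one true literal under this assignment.

v1=False, v2=True, v3=False, v4=True, v5=False, v6=True, v7=True, v8=False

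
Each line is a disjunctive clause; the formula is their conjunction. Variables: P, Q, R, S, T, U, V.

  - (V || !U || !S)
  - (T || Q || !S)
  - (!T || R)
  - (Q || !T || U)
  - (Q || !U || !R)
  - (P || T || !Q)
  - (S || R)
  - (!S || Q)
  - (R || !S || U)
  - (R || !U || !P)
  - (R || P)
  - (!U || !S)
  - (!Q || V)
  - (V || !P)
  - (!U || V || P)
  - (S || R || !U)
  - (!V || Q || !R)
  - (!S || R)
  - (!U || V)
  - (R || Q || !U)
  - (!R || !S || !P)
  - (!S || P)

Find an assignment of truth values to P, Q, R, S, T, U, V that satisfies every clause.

P=T  Q=T  R=T  S=F  T=F  U=F  V=T

Branch on P: take P = True.
  then V is forced to True.
Branch on Q: take Q = True.
The remaining clauses are satisfied by R = True, S = False, T = False, U = False.
Every clause has at least one true literal under this assignment.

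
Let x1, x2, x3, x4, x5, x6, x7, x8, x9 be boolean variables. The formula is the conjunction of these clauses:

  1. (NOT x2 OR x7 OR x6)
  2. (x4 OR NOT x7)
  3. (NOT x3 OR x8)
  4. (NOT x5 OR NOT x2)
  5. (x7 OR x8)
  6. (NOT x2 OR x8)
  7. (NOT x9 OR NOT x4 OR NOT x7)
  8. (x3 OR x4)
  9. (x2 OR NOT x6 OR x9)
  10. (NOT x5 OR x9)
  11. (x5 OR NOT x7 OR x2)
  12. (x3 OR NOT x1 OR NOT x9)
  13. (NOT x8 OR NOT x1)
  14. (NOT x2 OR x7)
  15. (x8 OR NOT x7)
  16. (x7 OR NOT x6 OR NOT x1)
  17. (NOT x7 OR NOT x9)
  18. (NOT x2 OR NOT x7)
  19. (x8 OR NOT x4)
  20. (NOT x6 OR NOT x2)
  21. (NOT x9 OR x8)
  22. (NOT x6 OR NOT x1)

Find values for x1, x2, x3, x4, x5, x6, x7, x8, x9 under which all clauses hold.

x1=False, x2=False, x3=False, x4=True, x5=False, x6=False, x7=False, x8=True, x9=False

Pure literal: x1 appears only negated; assign x1 = False.
Try x2 = False.
The remaining clauses are satisfied by x3 = False, x4 = True, x5 = False, x6 = False, x7 = False, x8 = True, x9 = False.
Every clause has at least one true literal under this assignment.
Check each clause:
  1. (x6 OR x7 OR NOT x2) — NOT x2 is true.
  2. (NOT x7 OR x4) — NOT x7 is true.
  3. (NOT x3 OR x8) — x8 is true.
  4. (NOT x2 OR NOT x5) — NOT x5 is true.
  5. (x8 OR x7) — x8 is true.
  6. (x8 OR NOT x2) — x8 is true.
  7. (NOT x9 OR NOT x7 OR NOT x4) — NOT x7 is true.
  8. (x3 OR x4) — x4 is true.
  9. (NOT x6 OR x2 OR x9) — NOT x6 is true.
  10. (NOT x5 OR x9) — NOT x5 is true.
  11. (NOT x7 OR x2 OR x5) — NOT x7 is true.
  12. (x3 OR NOT x1 OR NOT x9) — NOT x1 is true.
  13. (NOT x1 OR NOT x8) — NOT x1 is true.
  14. (NOT x2 OR x7) — NOT x2 is true.
  15. (NOT x7 OR x8) — x8 is true.
  16. (NOT x6 OR x7 OR NOT x1) — NOT x6 is true.
  17. (NOT x9 OR NOT x7) — NOT x7 is true.
  18. (NOT x2 OR NOT x7) — NOT x7 is true.
  19. (x8 OR NOT x4) — x8 is true.
  20. (NOT x2 OR NOT x6) — NOT x6 is true.
  21. (NOT x9 OR x8) — x8 is true.
  22. (NOT x1 OR NOT x6) — NOT x6 is true.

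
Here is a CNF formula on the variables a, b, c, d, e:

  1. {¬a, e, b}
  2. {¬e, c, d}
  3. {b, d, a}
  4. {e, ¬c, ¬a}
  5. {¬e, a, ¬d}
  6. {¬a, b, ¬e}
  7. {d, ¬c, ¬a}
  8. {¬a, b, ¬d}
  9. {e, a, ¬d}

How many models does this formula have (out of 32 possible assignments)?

7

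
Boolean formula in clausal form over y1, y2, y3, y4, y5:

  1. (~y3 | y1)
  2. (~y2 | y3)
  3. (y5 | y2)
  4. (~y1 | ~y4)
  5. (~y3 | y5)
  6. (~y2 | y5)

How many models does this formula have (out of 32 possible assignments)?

5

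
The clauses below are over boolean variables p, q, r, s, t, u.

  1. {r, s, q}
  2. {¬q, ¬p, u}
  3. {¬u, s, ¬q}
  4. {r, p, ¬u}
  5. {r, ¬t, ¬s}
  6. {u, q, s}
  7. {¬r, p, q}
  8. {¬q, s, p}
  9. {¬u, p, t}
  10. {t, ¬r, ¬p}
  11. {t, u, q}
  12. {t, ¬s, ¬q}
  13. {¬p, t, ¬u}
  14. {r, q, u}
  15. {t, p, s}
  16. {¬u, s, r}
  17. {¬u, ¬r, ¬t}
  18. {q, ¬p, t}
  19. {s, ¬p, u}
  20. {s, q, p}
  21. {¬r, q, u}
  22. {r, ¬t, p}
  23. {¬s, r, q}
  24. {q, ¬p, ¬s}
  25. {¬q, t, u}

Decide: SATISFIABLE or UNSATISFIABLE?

SATISFIABLE

Set p = False and propagate.
Branch on q: take q = True.
  then s is forced to True.
  then t is forced to True.
  then r is forced to True.
  then u is forced to False.
So p=F  q=T  r=T  s=T  t=T  u=F is a satisfying assignment.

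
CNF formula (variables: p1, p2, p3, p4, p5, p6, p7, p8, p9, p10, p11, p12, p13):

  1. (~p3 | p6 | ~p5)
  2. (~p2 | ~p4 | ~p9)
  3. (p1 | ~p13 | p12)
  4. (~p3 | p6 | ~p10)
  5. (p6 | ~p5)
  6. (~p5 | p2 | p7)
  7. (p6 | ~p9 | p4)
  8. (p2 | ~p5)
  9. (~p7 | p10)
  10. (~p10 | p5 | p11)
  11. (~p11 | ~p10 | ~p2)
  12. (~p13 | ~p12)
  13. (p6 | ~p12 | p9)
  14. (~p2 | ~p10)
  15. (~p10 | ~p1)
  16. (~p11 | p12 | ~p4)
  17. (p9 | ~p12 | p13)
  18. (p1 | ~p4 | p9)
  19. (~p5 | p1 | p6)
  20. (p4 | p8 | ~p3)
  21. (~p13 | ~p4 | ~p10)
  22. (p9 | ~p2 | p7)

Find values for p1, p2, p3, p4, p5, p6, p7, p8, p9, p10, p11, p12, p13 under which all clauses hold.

p1=F, p2=F, p3=T, p4=F, p5=F, p6=T, p7=F, p8=T, p9=T, p10=F, p11=T, p12=F, p13=F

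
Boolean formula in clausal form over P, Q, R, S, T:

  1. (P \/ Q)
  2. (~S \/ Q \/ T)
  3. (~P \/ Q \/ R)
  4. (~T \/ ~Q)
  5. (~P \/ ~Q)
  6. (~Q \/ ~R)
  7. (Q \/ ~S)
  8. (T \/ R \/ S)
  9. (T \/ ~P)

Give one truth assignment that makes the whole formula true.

P=True, Q=False, R=True, S=False, T=True

Check each clause:
  1. (Q \/ P) — P is true.
  2. (Q \/ T \/ ~S) — ~S is true.
  3. (R \/ Q \/ ~P) — R is true.
  4. (~T \/ ~Q) — ~Q is true.
  5. (~Q \/ ~P) — ~Q is true.
  6. (~Q \/ ~R) — ~Q is true.
  7. (Q \/ ~S) — ~S is true.
  8. (S \/ R \/ T) — R is true.
  9. (~P \/ T) — T is true.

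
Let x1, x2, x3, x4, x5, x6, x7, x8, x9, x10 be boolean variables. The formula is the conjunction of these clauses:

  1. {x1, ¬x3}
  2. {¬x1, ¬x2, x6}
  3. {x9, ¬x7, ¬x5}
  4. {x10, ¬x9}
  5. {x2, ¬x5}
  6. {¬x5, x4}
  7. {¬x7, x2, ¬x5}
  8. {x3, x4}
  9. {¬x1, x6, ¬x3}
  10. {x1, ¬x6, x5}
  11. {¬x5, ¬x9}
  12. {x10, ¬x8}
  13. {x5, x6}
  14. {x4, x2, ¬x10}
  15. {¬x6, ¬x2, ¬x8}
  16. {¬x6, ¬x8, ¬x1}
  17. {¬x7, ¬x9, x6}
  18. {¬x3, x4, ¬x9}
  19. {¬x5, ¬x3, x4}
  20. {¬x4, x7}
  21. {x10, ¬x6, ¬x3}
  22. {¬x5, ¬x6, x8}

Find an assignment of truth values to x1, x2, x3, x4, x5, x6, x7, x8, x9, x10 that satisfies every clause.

Set x1 = True and propagate.
The remaining clauses are satisfied by x2 = True, x3 = False, x4 = True, x5 = False, x6 = True, x7 = True, x8 = False, x9 = False, x10 = True.

x1=True, x2=True, x3=False, x4=True, x5=False, x6=True, x7=True, x8=False, x9=False, x10=True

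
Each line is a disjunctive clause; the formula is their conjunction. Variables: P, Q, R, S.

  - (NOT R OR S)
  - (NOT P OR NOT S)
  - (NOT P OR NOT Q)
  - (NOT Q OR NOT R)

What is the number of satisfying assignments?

6

The models are:
  P=F Q=F R=F S=F
  P=F Q=F R=F S=T
  P=F Q=F R=T S=T
  P=F Q=T R=F S=F
  P=F Q=T R=F S=T
  P=T Q=F R=F S=F
Count: 6.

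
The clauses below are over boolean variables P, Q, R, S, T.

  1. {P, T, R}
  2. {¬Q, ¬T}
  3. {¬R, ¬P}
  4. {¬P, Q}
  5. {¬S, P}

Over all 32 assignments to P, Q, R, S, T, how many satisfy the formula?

6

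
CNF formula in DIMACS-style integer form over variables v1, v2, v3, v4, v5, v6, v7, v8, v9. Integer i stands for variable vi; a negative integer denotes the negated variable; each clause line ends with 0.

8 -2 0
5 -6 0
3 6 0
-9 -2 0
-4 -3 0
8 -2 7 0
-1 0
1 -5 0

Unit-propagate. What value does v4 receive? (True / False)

(¬v1) stands alone — v1 = False.
From (¬v5 ∨ v1) and v1 = False: v5 = False.
In (¬v6 ∨ v5), v5 is now false; ¬v6 must hold, so v6 = False.
From (v3 ∨ v6) and v6 = False: v3 = True.
(¬v3 ∨ ¬v4): since v3 = True, the clause reduces to (¬v4). v4 = False.

False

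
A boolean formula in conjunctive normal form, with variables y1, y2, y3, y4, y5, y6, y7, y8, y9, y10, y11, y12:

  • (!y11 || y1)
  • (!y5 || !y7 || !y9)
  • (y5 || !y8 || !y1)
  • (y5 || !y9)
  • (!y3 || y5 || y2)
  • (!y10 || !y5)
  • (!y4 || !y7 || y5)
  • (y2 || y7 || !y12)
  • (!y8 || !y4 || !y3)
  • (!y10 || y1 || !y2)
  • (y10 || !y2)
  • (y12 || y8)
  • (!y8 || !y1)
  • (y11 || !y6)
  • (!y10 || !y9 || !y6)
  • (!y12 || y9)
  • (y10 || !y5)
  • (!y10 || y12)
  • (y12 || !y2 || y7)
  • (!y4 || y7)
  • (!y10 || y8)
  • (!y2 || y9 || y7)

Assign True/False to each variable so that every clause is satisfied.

y1=0, y2=0, y3=0, y4=0, y5=0, y6=0, y7=0, y8=1, y9=0, y10=0, y11=0, y12=0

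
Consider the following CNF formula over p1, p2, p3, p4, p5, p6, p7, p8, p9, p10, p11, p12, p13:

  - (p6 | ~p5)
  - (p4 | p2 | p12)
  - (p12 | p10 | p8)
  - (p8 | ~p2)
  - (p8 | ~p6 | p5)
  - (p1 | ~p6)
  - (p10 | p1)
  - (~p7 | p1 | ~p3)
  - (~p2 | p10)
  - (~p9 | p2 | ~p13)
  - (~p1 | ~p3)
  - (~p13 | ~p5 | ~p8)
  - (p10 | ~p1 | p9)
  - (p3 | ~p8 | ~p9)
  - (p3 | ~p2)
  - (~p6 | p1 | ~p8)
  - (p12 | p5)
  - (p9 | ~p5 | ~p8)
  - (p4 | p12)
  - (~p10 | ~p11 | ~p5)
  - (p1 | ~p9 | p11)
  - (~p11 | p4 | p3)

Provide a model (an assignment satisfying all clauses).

p1=T  p2=F  p3=F  p4=T  p5=F  p6=F  p7=F  p8=F  p9=F  p10=T  p11=F  p12=T  p13=F

Check each clause:
  1. (p6 | ~p5) — ~p5 is true.
  2. (p4 | p12 | p2) — p12 is true.
  3. (p12 | p10 | p8) — p10 is true.
  4. (~p2 | p8) — ~p2 is true.
  5. (p8 | ~p6 | p5) — ~p6 is true.
  6. (~p6 | p1) — p1 is true.
  7. (p10 | p1) — p1 is true.
  8. (~p3 | ~p7 | p1) — ~p7 is true.
  9. (~p2 | p10) — p10 is true.
  10. (~p13 | p2 | ~p9) — ~p13 is true.
  11. (~p1 | ~p3) — ~p3 is true.
  12. (~p8 | ~p5 | ~p13) — ~p8 is true.
  13. (~p1 | p10 | p9) — p10 is true.
  14. (p3 | ~p8 | ~p9) — ~p8 is true.
  15. (p3 | ~p2) — ~p2 is true.
  16. (~p6 | ~p8 | p1) — ~p8 is true.
  17. (p12 | p5) — p12 is true.
  18. (p9 | ~p5 | ~p8) — ~p8 is true.
  19. (p12 | p4) — p4 is true.
  20. (~p11 | ~p5 | ~p10) — ~p5 is true.
  21. (p1 | ~p9 | p11) — p1 is true.
  22. (p3 | p4 | ~p11) — p4 is true.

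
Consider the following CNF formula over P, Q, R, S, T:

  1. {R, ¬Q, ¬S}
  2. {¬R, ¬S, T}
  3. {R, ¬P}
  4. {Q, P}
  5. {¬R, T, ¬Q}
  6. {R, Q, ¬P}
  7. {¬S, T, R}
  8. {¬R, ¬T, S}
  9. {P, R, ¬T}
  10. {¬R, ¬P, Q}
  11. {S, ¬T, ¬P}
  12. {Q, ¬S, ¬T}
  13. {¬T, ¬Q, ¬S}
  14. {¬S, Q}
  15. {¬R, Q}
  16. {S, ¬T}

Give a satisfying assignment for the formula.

P=False, Q=True, R=False, S=False, T=False

Branch on P: take P = False.
  then Q is forced to True.
Set R = False and propagate.
  then S is forced to False.
  then T is forced to False.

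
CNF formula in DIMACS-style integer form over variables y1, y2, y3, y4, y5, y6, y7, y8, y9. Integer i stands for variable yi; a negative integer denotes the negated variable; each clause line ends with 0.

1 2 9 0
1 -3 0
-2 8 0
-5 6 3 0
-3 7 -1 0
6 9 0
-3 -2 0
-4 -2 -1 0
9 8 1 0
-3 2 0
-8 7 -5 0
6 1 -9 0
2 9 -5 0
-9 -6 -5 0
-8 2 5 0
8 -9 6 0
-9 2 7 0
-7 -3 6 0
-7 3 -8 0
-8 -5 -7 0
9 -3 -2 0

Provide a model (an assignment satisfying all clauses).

y1 = T, y2 = F, y3 = F, y4 = T, y5 = F, y6 = T, y7 = F, y8 = F, y9 = F

Set y1 = True and propagate.
For the remaining variables, y2 = False, y3 = False, y4 = True, y5 = False, y6 = True, y7 = False, y8 = False, y9 = False works.
Every clause has at least one true literal under this assignment.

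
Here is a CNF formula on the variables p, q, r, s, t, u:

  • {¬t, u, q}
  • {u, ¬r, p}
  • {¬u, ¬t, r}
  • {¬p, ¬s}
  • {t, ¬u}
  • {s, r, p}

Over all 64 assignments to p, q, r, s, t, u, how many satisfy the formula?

15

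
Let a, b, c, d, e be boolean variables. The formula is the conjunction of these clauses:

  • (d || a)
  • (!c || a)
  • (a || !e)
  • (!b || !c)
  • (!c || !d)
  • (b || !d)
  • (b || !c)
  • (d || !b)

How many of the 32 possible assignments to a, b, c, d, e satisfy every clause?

Satisfying assignments:
  a=0 b=1 c=0 d=1 e=0
  a=1 b=0 c=0 d=0 e=0
  a=1 b=0 c=0 d=0 e=1
  a=1 b=1 c=0 d=1 e=0
  a=1 b=1 c=0 d=1 e=1
Count: 5.

5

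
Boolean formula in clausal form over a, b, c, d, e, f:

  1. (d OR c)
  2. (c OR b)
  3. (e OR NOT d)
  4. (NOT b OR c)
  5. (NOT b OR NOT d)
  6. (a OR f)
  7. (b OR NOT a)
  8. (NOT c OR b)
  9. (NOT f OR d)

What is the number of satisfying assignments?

2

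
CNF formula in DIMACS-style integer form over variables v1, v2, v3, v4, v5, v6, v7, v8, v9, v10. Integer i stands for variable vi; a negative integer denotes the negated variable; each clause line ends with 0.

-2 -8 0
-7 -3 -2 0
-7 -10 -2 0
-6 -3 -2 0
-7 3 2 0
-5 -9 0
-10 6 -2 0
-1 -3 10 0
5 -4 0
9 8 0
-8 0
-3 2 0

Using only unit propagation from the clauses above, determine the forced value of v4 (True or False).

Unit clause (~v8) sets v8 = False.
From (v8 \/ v9) and v8 = False: v9 = True.
From (~v5 \/ ~v9) and v9 = True: v5 = False.
From (v5 \/ ~v4) and v5 = False: v4 = False.

False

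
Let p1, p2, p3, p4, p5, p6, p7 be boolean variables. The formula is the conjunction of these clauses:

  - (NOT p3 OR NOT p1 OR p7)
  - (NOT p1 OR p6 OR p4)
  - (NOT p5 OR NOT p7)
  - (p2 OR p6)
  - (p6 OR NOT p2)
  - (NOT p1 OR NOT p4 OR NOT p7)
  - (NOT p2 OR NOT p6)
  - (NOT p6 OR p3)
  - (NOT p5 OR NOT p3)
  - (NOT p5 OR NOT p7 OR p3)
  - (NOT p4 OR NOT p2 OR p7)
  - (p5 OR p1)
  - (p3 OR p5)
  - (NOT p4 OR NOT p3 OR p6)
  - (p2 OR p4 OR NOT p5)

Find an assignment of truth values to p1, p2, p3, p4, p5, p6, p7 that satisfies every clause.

Set p1 = True and propagate.
Try p2 = False.
  then p6 is forced to True.
  then p3 is forced to True.
  then p7 is forced to True.
  then p5 is forced to False.
  then p4 is forced to False.

p1=T, p2=F, p3=T, p4=F, p5=F, p6=T, p7=T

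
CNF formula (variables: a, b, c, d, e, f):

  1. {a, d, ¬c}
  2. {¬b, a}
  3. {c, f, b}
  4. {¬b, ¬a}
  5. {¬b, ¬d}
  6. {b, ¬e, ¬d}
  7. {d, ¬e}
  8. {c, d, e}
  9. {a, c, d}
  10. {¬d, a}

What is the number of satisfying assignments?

5

The models are:
  a=T b=F c=F d=T e=F f=T
  a=T b=F c=T d=F e=F f=F
  a=T b=F c=T d=F e=F f=T
  a=T b=F c=T d=T e=F f=F
  a=T b=F c=T d=T e=F f=T
Count: 5.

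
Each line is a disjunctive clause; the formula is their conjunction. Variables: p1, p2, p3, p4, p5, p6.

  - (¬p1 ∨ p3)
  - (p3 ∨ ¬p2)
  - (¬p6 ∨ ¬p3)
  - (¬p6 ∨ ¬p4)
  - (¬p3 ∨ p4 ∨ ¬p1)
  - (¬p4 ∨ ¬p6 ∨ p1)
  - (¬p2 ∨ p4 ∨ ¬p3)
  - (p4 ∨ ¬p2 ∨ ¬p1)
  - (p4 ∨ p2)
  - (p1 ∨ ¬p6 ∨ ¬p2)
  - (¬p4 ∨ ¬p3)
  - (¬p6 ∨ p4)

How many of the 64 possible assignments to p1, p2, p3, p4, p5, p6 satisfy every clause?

2

Satisfying assignments:
  p1=F p2=F p3=F p4=T p5=F p6=F
  p1=F p2=F p3=F p4=T p5=T p6=F
That's 2 in total.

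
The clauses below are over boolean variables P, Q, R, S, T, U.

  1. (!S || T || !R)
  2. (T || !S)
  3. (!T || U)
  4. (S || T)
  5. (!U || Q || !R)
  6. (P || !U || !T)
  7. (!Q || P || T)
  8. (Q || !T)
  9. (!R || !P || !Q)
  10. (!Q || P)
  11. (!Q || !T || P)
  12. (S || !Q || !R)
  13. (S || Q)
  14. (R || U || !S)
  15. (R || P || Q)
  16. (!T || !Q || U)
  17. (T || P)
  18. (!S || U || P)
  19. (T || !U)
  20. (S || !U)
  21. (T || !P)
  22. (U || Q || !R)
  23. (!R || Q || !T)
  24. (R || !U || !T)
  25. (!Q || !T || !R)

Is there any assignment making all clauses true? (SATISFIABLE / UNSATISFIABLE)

T = True:
  propagation gives U=True, P=True, Q=True, R=False; an empty clause results — contradiction.
T = False:
  propagation gives S=False; an empty clause results — contradiction.
Every branch closes, so no satisfying assignment exists.

UNSATISFIABLE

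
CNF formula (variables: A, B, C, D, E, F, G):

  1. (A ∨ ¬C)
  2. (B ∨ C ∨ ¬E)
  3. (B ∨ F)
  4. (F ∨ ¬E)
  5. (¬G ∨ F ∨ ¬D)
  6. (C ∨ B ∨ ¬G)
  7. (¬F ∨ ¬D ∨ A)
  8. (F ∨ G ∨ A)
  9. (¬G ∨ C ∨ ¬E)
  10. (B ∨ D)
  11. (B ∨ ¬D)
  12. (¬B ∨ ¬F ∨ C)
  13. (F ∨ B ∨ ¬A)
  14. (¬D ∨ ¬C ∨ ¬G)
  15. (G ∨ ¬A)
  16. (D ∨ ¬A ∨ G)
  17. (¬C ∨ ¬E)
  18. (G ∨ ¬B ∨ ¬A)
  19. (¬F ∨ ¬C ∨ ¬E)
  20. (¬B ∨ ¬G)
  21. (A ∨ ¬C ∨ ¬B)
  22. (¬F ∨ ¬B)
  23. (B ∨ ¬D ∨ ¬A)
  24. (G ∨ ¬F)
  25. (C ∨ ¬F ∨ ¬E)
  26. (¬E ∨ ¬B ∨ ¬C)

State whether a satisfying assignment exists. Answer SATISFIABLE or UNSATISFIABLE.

B = True:
  propagation gives G=False, A=False, C=False, F=True; an empty clause results — contradiction.
B = False:
  propagation gives F=True, D=True; an empty clause results — contradiction.
Every branch closes, so no satisfying assignment exists.

UNSATISFIABLE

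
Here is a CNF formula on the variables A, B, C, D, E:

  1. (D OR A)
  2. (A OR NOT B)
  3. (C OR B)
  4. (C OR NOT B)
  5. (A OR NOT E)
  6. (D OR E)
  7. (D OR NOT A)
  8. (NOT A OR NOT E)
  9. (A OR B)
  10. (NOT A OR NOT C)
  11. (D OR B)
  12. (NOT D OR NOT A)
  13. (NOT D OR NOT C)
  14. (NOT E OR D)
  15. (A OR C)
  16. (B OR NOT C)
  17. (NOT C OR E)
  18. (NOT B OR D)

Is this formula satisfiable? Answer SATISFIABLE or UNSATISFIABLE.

A = True:
  propagation gives D=True; an empty clause results — contradiction.
A = False:
  propagation gives D=True, B=False; an empty clause results — contradiction.
Every branch closes, so no satisfying assignment exists.

UNSATISFIABLE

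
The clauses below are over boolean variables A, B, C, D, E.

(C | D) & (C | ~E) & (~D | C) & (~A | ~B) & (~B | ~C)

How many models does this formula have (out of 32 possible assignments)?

Split on C, then B.
  C=T, B=T: a clause becomes empty — 0.
  C=T, B=F: A, D, E free → 2^3 = 8.
  C=F, B=T: a clause becomes empty — 0.
  C=F, B=F: a clause becomes empty — 0.
Total: 0 + 8 + 0 + 0 = 8.

8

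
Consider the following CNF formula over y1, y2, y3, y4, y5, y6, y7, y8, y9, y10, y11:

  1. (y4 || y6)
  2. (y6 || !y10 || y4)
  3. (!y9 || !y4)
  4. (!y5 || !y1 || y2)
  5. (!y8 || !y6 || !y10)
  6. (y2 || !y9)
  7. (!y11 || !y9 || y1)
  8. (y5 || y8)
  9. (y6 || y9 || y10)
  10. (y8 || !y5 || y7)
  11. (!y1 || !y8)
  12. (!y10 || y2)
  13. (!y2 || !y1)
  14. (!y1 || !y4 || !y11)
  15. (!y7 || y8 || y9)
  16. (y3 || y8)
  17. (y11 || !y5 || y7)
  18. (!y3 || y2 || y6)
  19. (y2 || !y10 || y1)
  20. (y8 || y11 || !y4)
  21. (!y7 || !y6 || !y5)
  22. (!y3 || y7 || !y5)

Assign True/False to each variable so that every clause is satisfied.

y1=False, y2=False, y3=True, y4=True, y5=False, y6=True, y7=False, y8=True, y9=False, y10=False, y11=False

Check each clause:
  1. (y4 || y6) — y4 is true.
  2. (!y10 || y4 || y6) — y4 is true.
  3. (!y4 || !y9) — !y9 is true.
  4. (y2 || !y1 || !y5) — !y5 is true.
  5. (!y6 || !y8 || !y10) — !y10 is true.
  6. (!y9 || y2) — !y9 is true.
  7. (y1 || !y11 || !y9) — !y11 is true.
  8. (y8 || y5) — y8 is true.
  9. (y9 || y6 || y10) — y6 is true.
  10. (y7 || y8 || !y5) — y8 is true.
  11. (!y8 || !y1) — !y1 is true.
  12. (y2 || !y10) — !y10 is true.
  13. (!y2 || !y1) — !y2 is true.
  14. (!y11 || !y4 || !y1) — !y11 is true.
  15. (y8 || !y7 || y9) — y8 is true.
  16. (y8 || y3) — y8 is true.
  17. (y7 || !y5 || y11) — !y5 is true.
  18. (y2 || !y3 || y6) — y6 is true.
  19. (y2 || !y10 || y1) — !y10 is true.
  20. (!y4 || y11 || y8) — y8 is true.
  21. (!y5 || !y7 || !y6) — !y7 is true.
  22. (!y3 || y7 || !y5) — !y5 is true.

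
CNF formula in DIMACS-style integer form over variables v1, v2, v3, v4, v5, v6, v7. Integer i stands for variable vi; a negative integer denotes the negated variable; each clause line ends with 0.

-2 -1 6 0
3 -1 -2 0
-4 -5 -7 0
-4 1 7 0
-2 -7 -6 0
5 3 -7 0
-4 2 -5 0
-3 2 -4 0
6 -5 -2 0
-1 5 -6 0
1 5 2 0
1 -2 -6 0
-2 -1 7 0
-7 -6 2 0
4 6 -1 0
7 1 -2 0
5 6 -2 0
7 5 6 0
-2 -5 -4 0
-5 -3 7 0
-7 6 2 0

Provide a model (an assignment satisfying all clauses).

v1=True, v2=False, v3=False, v4=False, v5=True, v6=True, v7=False

Check each clause:
  1. (~v2 | v6 | ~v1) — v6 is true.
  2. (v3 | ~v1 | ~v2) — ~v2 is true.
  3. (~v4 | ~v5 | ~v7) — ~v7 is true.
  4. (v1 | ~v4 | v7) — v1 is true.
  5. (~v6 | ~v7 | ~v2) — ~v7 is true.
  6. (v3 | v5 | ~v7) — ~v7 is true.
  7. (~v4 | v2 | ~v5) — ~v4 is true.
  8. (~v4 | ~v3 | v2) — ~v4 is true.
  9. (v6 | ~v2 | ~v5) — v6 is true.
  10. (v5 | ~v1 | ~v6) — v5 is true.
  11. (v1 | v5 | v2) — v1 is true.
  12. (v1 | ~v2 | ~v6) — v1 is true.
  13. (v7 | ~v1 | ~v2) — ~v2 is true.
  14. (~v7 | ~v6 | v2) — ~v7 is true.
  15. (~v1 | v4 | v6) — v6 is true.
  16. (v7 | ~v2 | v1) — v1 is true.
  17. (v6 | ~v2 | v5) — v5 is true.
  18. (v7 | v6 | v5) — v5 is true.
  19. (~v5 | ~v4 | ~v2) — ~v4 is true.
  20. (~v5 | ~v3 | v7) — ~v3 is true.
  21. (~v7 | v6 | v2) — ~v7 is true.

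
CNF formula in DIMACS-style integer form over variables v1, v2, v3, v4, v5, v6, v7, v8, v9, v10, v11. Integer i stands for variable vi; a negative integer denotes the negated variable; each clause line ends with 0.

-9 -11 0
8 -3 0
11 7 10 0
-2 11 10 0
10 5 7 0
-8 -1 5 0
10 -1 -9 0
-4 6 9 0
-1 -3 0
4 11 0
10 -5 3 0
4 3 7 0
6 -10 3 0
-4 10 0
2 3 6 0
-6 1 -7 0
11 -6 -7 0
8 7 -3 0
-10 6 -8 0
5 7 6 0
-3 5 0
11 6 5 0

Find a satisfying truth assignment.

v1=F, v2=T, v3=F, v4=T, v5=T, v6=T, v7=F, v8=T, v9=F, v10=T, v11=T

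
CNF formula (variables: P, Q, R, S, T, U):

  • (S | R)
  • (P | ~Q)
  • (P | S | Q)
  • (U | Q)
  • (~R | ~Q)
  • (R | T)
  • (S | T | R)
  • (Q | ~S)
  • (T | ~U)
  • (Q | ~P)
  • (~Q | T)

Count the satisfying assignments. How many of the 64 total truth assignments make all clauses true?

2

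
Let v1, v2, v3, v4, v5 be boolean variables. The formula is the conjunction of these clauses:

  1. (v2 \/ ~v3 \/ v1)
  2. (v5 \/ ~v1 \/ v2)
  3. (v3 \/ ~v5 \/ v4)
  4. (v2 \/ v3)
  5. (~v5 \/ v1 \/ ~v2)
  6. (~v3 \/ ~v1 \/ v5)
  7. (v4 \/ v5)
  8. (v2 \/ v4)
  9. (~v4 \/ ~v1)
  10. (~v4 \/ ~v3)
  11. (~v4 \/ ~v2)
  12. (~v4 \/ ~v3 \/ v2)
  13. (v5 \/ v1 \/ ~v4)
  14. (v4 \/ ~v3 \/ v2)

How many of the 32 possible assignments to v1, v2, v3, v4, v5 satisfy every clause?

1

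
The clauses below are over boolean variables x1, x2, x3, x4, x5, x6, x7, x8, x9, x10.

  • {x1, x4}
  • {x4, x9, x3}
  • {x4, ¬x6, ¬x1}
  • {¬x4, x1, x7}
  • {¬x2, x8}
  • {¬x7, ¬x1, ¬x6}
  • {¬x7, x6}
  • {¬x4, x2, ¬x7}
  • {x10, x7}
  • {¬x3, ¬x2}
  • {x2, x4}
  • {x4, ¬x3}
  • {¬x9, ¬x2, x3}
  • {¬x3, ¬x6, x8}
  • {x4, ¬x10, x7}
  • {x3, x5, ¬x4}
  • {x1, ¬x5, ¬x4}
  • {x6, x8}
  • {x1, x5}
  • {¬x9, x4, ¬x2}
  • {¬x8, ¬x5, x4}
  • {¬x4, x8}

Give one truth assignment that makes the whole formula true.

x1 = 1, x2 = 0, x3 = 1, x4 = 1, x5 = 0, x6 = 0, x7 = 0, x8 = 1, x9 = 1, x10 = 1

Branch on x1: take x1 = True.
For the remaining variables, x2 = False, x3 = True, x4 = True, x5 = False, x6 = False, x7 = False, x8 = True, x9 = True, x10 = True works.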